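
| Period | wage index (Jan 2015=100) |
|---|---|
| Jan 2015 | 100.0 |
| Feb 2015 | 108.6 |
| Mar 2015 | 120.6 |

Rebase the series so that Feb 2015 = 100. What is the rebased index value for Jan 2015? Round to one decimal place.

92.1

Rebased(Jan 2015) = 100.0 / 108.6 × 100 = 92.0810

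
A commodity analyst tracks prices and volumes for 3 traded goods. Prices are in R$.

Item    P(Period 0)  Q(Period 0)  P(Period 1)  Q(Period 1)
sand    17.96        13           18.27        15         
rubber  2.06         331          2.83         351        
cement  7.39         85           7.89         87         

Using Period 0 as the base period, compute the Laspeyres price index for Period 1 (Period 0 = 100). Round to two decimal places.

119.53

Laspeyres price index uses base-period quantities as weights.
ΣP(Period 1)·Q(Period 0) = 18.27×13 + 2.83×331 + 7.89×85 = 237.51 + 936.73 + 670.65 = 1844.89
ΣP(Period 0)·Q(Period 0) = 17.96×13 + 2.06×331 + 7.39×85 = 233.48 + 681.86 + 628.15 = 1543.49
Index = 1844.89 / 1543.49 × 100 = 119.5272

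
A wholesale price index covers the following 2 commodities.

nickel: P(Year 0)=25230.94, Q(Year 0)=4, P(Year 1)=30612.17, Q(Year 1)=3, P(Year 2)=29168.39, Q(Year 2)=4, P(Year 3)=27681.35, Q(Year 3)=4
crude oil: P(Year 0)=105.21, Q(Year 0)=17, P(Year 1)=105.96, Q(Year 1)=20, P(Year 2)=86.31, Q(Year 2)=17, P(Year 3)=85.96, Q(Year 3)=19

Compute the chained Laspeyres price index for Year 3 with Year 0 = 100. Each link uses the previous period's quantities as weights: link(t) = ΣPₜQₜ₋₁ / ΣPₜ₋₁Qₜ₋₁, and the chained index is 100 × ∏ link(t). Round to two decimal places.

109.10

Link Year 0→Year 1:
ΣP(Year 1)Q(Year 0) = 30612.17×4 + 105.96×17 = 122448.68 + 1801.32 = 124250
ΣP(Year 0)Q(Year 0) = 25230.94×4 + 105.21×17 = 100923.76 + 1788.57 = 102712.33
link = 124250/102712.33 = 1.209689
Link Year 1→Year 2:
ΣP(Year 2)Q(Year 1) = 29168.39×3 + 86.31×20 = 87505.17 + 1726.2 = 89231.37
ΣP(Year 1)Q(Year 1) = 30612.17×3 + 105.96×20 = 91836.51 + 2119.2 = 93955.71
link = 89231.37/93955.71 = 0.949717
Link Year 2→Year 3:
ΣP(Year 3)Q(Year 2) = 27681.35×4 + 85.96×17 = 110725.4 + 1461.32 = 112186.72
ΣP(Year 2)Q(Year 2) = 29168.39×4 + 86.31×17 = 116673.56 + 1467.27 = 118140.83
link = 112186.72/118140.83 = 0.949602
Chained index = 100 × 1.209689 × 0.949717 × 0.949602 = 109.0962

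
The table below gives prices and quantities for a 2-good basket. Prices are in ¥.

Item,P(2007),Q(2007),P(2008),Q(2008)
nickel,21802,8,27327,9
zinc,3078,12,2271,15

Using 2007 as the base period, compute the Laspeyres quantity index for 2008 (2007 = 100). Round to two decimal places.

114.68

Laspeyres quantity index uses base-period prices as weights.
ΣP(2007)·Q(2008) = 21802×9 + 3078×15 = 196218 + 46170 = 242388
ΣP(2007)·Q(2007) = 21802×8 + 3078×12 = 174416 + 36936 = 211352
Index = 242388 / 211352 × 100 = 114.6845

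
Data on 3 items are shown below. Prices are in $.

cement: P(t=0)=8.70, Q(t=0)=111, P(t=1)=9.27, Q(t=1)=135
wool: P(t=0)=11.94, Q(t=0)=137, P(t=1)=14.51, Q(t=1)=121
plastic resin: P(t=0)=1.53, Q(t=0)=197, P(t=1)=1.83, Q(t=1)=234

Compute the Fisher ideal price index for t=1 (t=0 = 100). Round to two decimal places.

115.86

Laspeyres component (base-period weights):
ΣP(t=1)Q(t=0) = 9.27×111 + 14.51×137 + 1.83×197 = 1028.97 + 1987.87 + 360.51 = 3377.35
ΣP(t=0)Q(t=0) = 8.70×111 + 11.94×137 + 1.53×197 = 965.7 + 1635.78 + 301.41 = 2902.89
L = 3377.35 / 2902.89 × 100 = 116.3444
Paasche component (current-period weights):
ΣP(t=1)Q(t=1) = 9.27×135 + 14.51×121 + 1.83×234 = 1251.45 + 1755.71 + 428.22 = 3435.38
ΣP(t=0)Q(t=1) = 8.70×135 + 11.94×121 + 1.53×234 = 1174.5 + 1444.74 + 358.02 = 2977.26
P = 3435.38 / 2977.26 × 100 = 115.3873
Fisher = √(L × P) = √(116.3444 × 115.3873) = 115.8649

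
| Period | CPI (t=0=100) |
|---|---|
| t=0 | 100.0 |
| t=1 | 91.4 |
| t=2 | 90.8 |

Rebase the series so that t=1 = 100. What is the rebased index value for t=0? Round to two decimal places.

109.41

Rebased(t=0) = 100.0 / 91.4 × 100 = 109.4092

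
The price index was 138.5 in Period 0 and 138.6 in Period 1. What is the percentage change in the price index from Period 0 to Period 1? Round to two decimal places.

0.07%

Change = (138.6 − 138.5) / 138.5 × 100
       = 0.1 / 138.5 × 100 = 0.0722%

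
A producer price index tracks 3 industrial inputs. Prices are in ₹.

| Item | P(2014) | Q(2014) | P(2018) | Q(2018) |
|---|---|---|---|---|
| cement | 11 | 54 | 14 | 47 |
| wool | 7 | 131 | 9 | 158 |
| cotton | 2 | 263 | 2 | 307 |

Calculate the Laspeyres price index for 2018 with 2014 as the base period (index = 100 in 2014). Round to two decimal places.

Laspeyres price index uses base-period quantities as weights.
ΣP(2018)·Q(2014) = 14×54 + 9×131 + 2×263 = 756 + 1179 + 526 = 2461
ΣP(2014)·Q(2014) = 11×54 + 7×131 + 2×263 = 594 + 917 + 526 = 2037
Index = 2461 / 2037 × 100 = 120.8149

120.81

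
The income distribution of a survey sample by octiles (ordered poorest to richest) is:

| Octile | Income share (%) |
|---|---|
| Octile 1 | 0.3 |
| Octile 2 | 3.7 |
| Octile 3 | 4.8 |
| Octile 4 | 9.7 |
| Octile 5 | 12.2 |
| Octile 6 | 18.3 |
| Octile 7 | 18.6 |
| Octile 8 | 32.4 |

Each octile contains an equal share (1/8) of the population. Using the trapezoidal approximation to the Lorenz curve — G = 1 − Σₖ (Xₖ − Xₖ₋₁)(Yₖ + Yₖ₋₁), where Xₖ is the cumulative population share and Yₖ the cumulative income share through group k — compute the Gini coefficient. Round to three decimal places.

0.428

Cumulative income shares Yₖ: 0.0030, 0.0400, 0.0880, 0.1850, 0.3070, 0.4900, 0.6760, 1.0000
Σ (Xₖ−Xₖ₋₁)(Yₖ+Yₖ₋₁) = (1/8)(0.0030+0.0000) + (1/8)(0.0400+0.0030) + (1/8)(0.0880+0.0400) + (1/8)(0.1850+0.0880) + (1/8)(0.3070+0.1850) + (1/8)(0.4900+0.3070) + (1/8)(0.6760+0.4900) + (1/8)(1.0000+0.6760)
  = 0.0004 + 0.0054 + 0.0160 + 0.0341 + 0.0615 + 0.0996 + 0.1457 + 0.2095 = 0.5723
G = 1 − 0.5723 = 0.4277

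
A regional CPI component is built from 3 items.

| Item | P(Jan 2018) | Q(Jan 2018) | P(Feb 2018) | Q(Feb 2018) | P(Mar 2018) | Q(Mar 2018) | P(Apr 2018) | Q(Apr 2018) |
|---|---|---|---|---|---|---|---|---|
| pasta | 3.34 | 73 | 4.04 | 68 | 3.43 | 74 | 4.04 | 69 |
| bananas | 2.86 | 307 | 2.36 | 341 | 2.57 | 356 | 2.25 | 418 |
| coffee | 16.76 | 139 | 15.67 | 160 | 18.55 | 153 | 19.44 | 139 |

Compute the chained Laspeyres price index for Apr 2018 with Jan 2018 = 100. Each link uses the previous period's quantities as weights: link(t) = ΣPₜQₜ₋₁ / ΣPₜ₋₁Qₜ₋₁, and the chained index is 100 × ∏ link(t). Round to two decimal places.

107.10

Link Jan 2018→Feb 2018:
ΣP(Feb 2018)Q(Jan 2018) = 4.04×73 + 2.36×307 + 15.67×139 = 294.92 + 724.52 + 2178.13 = 3197.57
ΣP(Jan 2018)Q(Jan 2018) = 3.34×73 + 2.86×307 + 16.76×139 = 243.82 + 878.02 + 2329.64 = 3451.48
link = 3197.57/3451.48 = 0.926434
Link Feb 2018→Mar 2018:
ΣP(Mar 2018)Q(Feb 2018) = 3.43×68 + 2.57×341 + 18.55×160 = 233.24 + 876.37 + 2968 = 4077.61
ΣP(Feb 2018)Q(Feb 2018) = 4.04×68 + 2.36×341 + 15.67×160 = 274.72 + 804.76 + 2507.2 = 3586.68
link = 4077.61/3586.68 = 1.136876
Link Mar 2018→Apr 2018:
ΣP(Apr 2018)Q(Mar 2018) = 4.04×74 + 2.25×356 + 19.44×153 = 298.96 + 801 + 2974.32 = 4074.28
ΣP(Mar 2018)Q(Mar 2018) = 3.43×74 + 2.57×356 + 18.55×153 = 253.82 + 914.92 + 2838.15 = 4006.89
link = 4074.28/4006.89 = 1.016819
Chained index = 100 × 0.926434 × 1.136876 × 1.016819 = 107.0955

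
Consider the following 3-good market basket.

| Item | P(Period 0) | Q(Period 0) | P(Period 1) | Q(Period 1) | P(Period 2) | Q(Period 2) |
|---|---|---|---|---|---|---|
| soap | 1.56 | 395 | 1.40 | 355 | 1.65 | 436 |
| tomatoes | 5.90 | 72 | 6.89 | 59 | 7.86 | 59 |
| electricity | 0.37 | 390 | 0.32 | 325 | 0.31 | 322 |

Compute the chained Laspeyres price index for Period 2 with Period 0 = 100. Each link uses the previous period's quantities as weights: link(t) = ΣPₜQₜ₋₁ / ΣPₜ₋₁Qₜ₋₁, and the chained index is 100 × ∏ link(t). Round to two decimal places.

Link Period 0→Period 1:
ΣP(Period 1)Q(Period 0) = 1.40×395 + 6.89×72 + 0.32×390 = 553 + 496.08 + 124.8 = 1173.88
ΣP(Period 0)Q(Period 0) = 1.56×395 + 5.90×72 + 0.37×390 = 616.2 + 424.8 + 144.3 = 1185.3
link = 1173.88/1185.3 = 0.990365
Link Period 1→Period 2:
ΣP(Period 2)Q(Period 1) = 1.65×355 + 7.86×59 + 0.31×325 = 585.75 + 463.74 + 100.75 = 1150.24
ΣP(Period 1)Q(Period 1) = 1.40×355 + 6.89×59 + 0.32×325 = 497 + 406.51 + 104 = 1007.51
link = 1150.24/1007.51 = 1.141666
Chained index = 100 × 0.990365 × 1.141666 = 113.0666

113.07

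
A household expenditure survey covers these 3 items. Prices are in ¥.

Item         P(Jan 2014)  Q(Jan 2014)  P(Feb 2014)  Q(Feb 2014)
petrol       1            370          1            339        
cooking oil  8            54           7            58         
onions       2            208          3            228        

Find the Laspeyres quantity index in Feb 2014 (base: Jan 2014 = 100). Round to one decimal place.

103.4

Laspeyres quantity index uses base-period prices as weights.
ΣP(Jan 2014)·Q(Feb 2014) = 1×339 + 8×58 + 2×228 = 339 + 464 + 456 = 1259
ΣP(Jan 2014)·Q(Jan 2014) = 1×370 + 8×54 + 2×208 = 370 + 432 + 416 = 1218
Index = 1259 / 1218 × 100 = 103.3662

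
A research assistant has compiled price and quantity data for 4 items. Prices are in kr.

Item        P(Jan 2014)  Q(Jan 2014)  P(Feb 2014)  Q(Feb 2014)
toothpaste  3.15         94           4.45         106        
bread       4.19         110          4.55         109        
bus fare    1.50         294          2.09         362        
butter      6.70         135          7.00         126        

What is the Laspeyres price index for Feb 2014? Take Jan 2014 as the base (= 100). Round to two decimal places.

117.87

Laspeyres price index uses base-period quantities as weights.
ΣP(Feb 2014)·Q(Jan 2014) = 4.45×94 + 4.55×110 + 2.09×294 + 7.00×135 = 418.3 + 500.5 + 614.46 + 945 = 2478.26
ΣP(Jan 2014)·Q(Jan 2014) = 3.15×94 + 4.19×110 + 1.50×294 + 6.70×135 = 296.1 + 460.9 + 441 + 904.5 = 2102.5
Index = 2478.26 / 2102.5 × 100 = 117.8721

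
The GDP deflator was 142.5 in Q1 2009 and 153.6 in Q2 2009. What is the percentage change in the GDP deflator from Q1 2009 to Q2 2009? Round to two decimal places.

7.79%

Change = (153.6 − 142.5) / 142.5 × 100
       = 11.1 / 142.5 × 100 = 7.7895%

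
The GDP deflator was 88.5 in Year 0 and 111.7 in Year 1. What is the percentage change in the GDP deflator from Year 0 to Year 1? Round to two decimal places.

Change = (111.7 − 88.5) / 88.5 × 100
       = 23.2 / 88.5 × 100 = 26.2147%

26.21%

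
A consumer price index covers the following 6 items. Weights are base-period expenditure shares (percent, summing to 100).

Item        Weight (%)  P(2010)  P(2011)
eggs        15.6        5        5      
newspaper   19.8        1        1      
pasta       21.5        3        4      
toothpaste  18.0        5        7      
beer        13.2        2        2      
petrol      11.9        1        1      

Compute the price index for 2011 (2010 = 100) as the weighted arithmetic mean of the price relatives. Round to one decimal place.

114.4

eggs: 15.6 × (5/5) = 15.6 × 1.000000 = 15.6000
newspaper: 19.8 × (1/1) = 19.8 × 1.000000 = 19.8000
pasta: 21.5 × (4/3) = 21.5 × 1.333333 = 28.6667
toothpaste: 18.0 × (7/5) = 18.0 × 1.400000 = 25.2000
beer: 13.2 × (2/2) = 13.2 × 1.000000 = 13.2000
petrol: 11.9 × (1/1) = 11.9 × 1.000000 = 11.9000
Index = Σ wᵢ·(p₁ᵢ/p₀ᵢ) = 15.6000 + 19.8000 + 28.6667 + 25.2000 + 13.2000 + 11.9000 = 114.3667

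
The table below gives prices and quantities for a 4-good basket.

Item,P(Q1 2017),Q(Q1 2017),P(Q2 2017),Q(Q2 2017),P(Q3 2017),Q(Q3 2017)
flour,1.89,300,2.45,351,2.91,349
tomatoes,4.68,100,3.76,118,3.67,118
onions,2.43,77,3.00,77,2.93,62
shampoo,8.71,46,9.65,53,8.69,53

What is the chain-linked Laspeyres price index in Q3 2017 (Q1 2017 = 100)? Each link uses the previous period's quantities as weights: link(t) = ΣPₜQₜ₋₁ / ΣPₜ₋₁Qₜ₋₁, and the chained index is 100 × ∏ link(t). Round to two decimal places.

115.14

Link Q1 2017→Q2 2017:
ΣP(Q2 2017)Q(Q1 2017) = 2.45×300 + 3.76×100 + 3.00×77 + 9.65×46 = 735 + 376 + 231 + 443.9 = 1785.9
ΣP(Q1 2017)Q(Q1 2017) = 1.89×300 + 4.68×100 + 2.43×77 + 8.71×46 = 567 + 468 + 187.11 + 400.66 = 1622.77
link = 1785.9/1622.77 = 1.100526
Link Q2 2017→Q3 2017:
ΣP(Q3 2017)Q(Q2 2017) = 2.91×351 + 3.67×118 + 2.93×77 + 8.69×53 = 1021.41 + 433.06 + 225.61 + 460.57 = 2140.65
ΣP(Q2 2017)Q(Q2 2017) = 2.45×351 + 3.76×118 + 3.00×77 + 9.65×53 = 859.95 + 443.68 + 231 + 511.45 = 2046.08
link = 2140.65/2046.08 = 1.046220
Chained index = 100 × 1.100526 × 1.046220 = 115.1392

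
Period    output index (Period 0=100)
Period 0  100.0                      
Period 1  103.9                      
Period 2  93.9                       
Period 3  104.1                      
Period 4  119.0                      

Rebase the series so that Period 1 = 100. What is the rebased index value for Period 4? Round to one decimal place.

114.5

Rebased(Period 4) = 119.0 / 103.9 × 100 = 114.5332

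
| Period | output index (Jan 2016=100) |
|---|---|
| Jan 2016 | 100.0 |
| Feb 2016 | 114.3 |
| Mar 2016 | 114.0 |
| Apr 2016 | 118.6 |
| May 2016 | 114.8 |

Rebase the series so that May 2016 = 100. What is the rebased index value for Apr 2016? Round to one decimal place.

103.3

Rebased(Apr 2016) = 118.6 / 114.8 × 100 = 103.3101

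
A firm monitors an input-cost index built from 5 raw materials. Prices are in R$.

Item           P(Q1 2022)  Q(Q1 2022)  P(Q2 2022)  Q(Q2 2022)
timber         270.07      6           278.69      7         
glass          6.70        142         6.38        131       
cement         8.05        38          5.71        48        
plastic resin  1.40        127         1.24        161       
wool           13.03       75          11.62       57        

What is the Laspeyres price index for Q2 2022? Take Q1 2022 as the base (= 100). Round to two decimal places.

94.82

Laspeyres price index uses base-period quantities as weights.
ΣP(Q2 2022)·Q(Q1 2022) = 278.69×6 + 6.38×142 + 5.71×38 + 1.24×127 + 11.62×75 = 1672.14 + 905.96 + 216.98 + 157.48 + 871.5 = 3824.06
ΣP(Q1 2022)·Q(Q1 2022) = 270.07×6 + 6.70×142 + 8.05×38 + 1.40×127 + 13.03×75 = 1620.42 + 951.4 + 305.9 + 177.8 + 977.25 = 4032.77
Index = 3824.06 / 4032.77 × 100 = 94.8246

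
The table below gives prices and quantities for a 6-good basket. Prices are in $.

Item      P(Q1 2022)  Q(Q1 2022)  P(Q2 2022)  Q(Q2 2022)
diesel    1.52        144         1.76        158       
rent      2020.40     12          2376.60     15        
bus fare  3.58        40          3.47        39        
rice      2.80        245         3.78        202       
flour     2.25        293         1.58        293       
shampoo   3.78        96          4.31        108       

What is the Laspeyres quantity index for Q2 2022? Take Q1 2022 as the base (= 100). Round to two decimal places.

122.82

Laspeyres quantity index uses base-period prices as weights.
ΣP(Q1 2022)·Q(Q2 2022) = 1.52×158 + 2020.40×15 + 3.58×39 + 2.80×202 + 2.25×293 + 3.78×108 = 240.16 + 30306 + 139.62 + 565.6 + 659.25 + 408.24 = 32318.87
ΣP(Q1 2022)·Q(Q1 2022) = 1.52×144 + 2020.40×12 + 3.58×40 + 2.80×245 + 2.25×293 + 3.78×96 = 218.88 + 24244.8 + 143.2 + 686 + 659.25 + 362.88 = 26315.01
Index = 32318.87 / 26315.01 × 100 = 122.8153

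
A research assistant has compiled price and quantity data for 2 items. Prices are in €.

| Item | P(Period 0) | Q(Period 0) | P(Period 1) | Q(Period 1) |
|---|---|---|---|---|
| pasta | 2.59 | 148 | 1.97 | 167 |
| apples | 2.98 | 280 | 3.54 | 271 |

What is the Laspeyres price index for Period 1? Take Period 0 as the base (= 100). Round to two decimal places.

105.34

Laspeyres price index uses base-period quantities as weights.
ΣP(Period 1)·Q(Period 0) = 1.97×148 + 3.54×280 = 291.56 + 991.2 = 1282.76
ΣP(Period 0)·Q(Period 0) = 2.59×148 + 2.98×280 = 383.32 + 834.4 = 1217.72
Index = 1282.76 / 1217.72 × 100 = 105.3411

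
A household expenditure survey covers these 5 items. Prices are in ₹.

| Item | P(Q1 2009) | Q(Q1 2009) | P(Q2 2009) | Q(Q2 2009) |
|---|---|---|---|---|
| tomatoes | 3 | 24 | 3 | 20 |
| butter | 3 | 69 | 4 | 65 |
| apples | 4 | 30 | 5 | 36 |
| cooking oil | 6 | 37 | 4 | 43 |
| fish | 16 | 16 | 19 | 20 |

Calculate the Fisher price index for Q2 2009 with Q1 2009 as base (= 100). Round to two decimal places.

Laspeyres component (base-period weights):
ΣP(Q2 2009)Q(Q1 2009) = 3×24 + 4×69 + 5×30 + 4×37 + 19×16 = 72 + 276 + 150 + 148 + 304 = 950
ΣP(Q1 2009)Q(Q1 2009) = 3×24 + 3×69 + 4×30 + 6×37 + 16×16 = 72 + 207 + 120 + 222 + 256 = 877
L = 950 / 877 × 100 = 108.3238
Paasche component (current-period weights):
ΣP(Q2 2009)Q(Q2 2009) = 3×20 + 4×65 + 5×36 + 4×43 + 19×20 = 60 + 260 + 180 + 172 + 380 = 1052
ΣP(Q1 2009)Q(Q2 2009) = 3×20 + 3×65 + 4×36 + 6×43 + 16×20 = 60 + 195 + 144 + 258 + 320 = 977
P = 1052 / 977 × 100 = 107.6766
Fisher = √(L × P) = √(108.3238 × 107.6766) = 107.9997

108.00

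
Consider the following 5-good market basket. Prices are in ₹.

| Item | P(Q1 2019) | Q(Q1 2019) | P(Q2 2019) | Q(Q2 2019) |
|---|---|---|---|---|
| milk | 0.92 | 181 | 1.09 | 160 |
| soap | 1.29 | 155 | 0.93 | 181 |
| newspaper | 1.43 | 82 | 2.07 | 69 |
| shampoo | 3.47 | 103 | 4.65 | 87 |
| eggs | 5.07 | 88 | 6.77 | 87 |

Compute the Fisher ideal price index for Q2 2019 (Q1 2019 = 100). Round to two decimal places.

122.10

Laspeyres component (base-period weights):
ΣP(Q2 2019)Q(Q1 2019) = 1.09×181 + 0.93×155 + 2.07×82 + 4.65×103 + 6.77×88 = 197.29 + 144.15 + 169.74 + 478.95 + 595.76 = 1585.89
ΣP(Q1 2019)Q(Q1 2019) = 0.92×181 + 1.29×155 + 1.43×82 + 3.47×103 + 5.07×88 = 166.52 + 199.95 + 117.26 + 357.41 + 446.16 = 1287.3
L = 1585.89 / 1287.3 × 100 = 123.1951
Paasche component (current-period weights):
ΣP(Q2 2019)Q(Q2 2019) = 1.09×160 + 0.93×181 + 2.07×69 + 4.65×87 + 6.77×87 = 174.4 + 168.33 + 142.83 + 404.55 + 588.99 = 1479.1
ΣP(Q1 2019)Q(Q2 2019) = 0.92×160 + 1.29×181 + 1.43×69 + 3.47×87 + 5.07×87 = 147.2 + 233.49 + 98.67 + 301.89 + 441.09 = 1222.34
P = 1479.1 / 1222.34 × 100 = 121.0056
Fisher = √(L × P) = √(123.1951 × 121.0056) = 122.0954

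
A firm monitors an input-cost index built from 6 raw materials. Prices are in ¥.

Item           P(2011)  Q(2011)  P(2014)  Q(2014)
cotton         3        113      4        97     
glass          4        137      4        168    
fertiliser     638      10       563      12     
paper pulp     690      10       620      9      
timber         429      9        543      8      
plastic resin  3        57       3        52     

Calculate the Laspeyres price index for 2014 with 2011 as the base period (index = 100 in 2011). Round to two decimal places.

98.29

Laspeyres price index uses base-period quantities as weights.
ΣP(2014)·Q(2011) = 4×113 + 4×137 + 563×10 + 620×10 + 543×9 + 3×57 = 452 + 548 + 5630 + 6200 + 4887 + 171 = 17888
ΣP(2011)·Q(2011) = 3×113 + 4×137 + 638×10 + 690×10 + 429×9 + 3×57 = 339 + 548 + 6380 + 6900 + 3861 + 171 = 18199
Index = 17888 / 18199 × 100 = 98.2911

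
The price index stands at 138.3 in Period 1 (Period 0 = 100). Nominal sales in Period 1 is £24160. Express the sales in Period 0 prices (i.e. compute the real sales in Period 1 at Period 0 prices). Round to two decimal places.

Real = Nominal ÷ (Index/100) = 24160 ÷ (138.3/100)
     = 24160 ÷ 1.383 = 17469.2697

17469.27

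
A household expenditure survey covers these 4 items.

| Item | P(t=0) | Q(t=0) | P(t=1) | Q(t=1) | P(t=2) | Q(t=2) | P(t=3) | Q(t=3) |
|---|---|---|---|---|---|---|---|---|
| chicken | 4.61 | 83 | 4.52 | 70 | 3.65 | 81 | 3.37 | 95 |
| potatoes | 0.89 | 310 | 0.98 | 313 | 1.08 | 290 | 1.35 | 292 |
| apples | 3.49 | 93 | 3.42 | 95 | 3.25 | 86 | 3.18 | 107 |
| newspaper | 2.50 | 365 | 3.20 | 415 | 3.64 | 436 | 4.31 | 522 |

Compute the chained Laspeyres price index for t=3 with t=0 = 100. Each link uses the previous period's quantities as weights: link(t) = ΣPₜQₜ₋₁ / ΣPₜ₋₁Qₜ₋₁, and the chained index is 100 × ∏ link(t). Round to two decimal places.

Link t=0→t=1:
ΣP(t=1)Q(t=0) = 4.52×83 + 0.98×310 + 3.42×93 + 3.20×365 = 375.16 + 303.8 + 318.06 + 1168 = 2165.02
ΣP(t=0)Q(t=0) = 4.61×83 + 0.89×310 + 3.49×93 + 2.50×365 = 382.63 + 275.9 + 324.57 + 912.5 = 1895.6
link = 2165.02/1895.6 = 1.142129
Link t=1→t=2:
ΣP(t=2)Q(t=1) = 3.65×70 + 1.08×313 + 3.25×95 + 3.64×415 = 255.5 + 338.04 + 308.75 + 1510.6 = 2412.89
ΣP(t=1)Q(t=1) = 4.52×70 + 0.98×313 + 3.42×95 + 3.20×415 = 316.4 + 306.74 + 324.9 + 1328 = 2276.04
link = 2412.89/2276.04 = 1.060126
Link t=2→t=3:
ΣP(t=3)Q(t=2) = 3.37×81 + 1.35×290 + 3.18×86 + 4.31×436 = 272.97 + 391.5 + 273.48 + 1879.16 = 2817.11
ΣP(t=2)Q(t=2) = 3.65×81 + 1.08×290 + 3.25×86 + 3.64×436 = 295.65 + 313.2 + 279.5 + 1587.04 = 2475.39
link = 2817.11/2475.39 = 1.138047
Chained index = 100 × 1.142129 × 1.060126 × 1.138047 = 137.7949

137.79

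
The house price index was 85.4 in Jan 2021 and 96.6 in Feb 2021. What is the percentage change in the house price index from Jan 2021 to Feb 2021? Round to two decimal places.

Change = (96.6 − 85.4) / 85.4 × 100
       = 11.2 / 85.4 × 100 = 13.1148%

13.11%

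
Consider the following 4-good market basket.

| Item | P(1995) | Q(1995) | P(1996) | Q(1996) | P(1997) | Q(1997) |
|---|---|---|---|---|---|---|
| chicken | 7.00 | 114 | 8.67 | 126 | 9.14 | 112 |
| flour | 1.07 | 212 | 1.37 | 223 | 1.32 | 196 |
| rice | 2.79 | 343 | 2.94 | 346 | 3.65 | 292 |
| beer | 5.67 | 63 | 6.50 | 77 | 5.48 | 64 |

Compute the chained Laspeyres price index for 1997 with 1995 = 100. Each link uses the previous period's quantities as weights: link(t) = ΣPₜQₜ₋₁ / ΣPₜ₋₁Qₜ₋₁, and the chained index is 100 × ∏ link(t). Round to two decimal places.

Link 1995→1996:
ΣP(1996)Q(1995) = 8.67×114 + 1.37×212 + 2.94×343 + 6.50×63 = 988.38 + 290.44 + 1008.42 + 409.5 = 2696.74
ΣP(1995)Q(1995) = 7.00×114 + 1.07×212 + 2.79×343 + 5.67×63 = 798 + 226.84 + 956.97 + 357.21 = 2339.02
link = 2696.74/2339.02 = 1.152936
Link 1996→1997:
ΣP(1997)Q(1996) = 9.14×126 + 1.32×223 + 3.65×346 + 5.48×77 = 1151.64 + 294.36 + 1262.9 + 421.96 = 3130.86
ΣP(1996)Q(1996) = 8.67×126 + 1.37×223 + 2.94×346 + 6.50×77 = 1092.42 + 305.51 + 1017.24 + 500.5 = 2915.67
link = 3130.86/2915.67 = 1.073805
Chained index = 100 × 1.152936 × 1.073805 = 123.8028

123.80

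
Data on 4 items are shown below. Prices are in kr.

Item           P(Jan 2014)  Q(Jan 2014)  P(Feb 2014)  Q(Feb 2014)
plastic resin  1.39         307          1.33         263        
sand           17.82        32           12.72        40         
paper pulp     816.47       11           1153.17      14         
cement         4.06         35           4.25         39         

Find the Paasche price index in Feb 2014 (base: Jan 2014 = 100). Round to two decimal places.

Paasche price index uses current-period quantities as weights.
ΣP(Feb 2014)·Q(Feb 2014) = 1.33×263 + 12.72×40 + 1153.17×14 + 4.25×39 = 349.79 + 508.8 + 16144.38 + 165.75 = 17168.72
ΣP(Jan 2014)·Q(Feb 2014) = 1.39×263 + 17.82×40 + 816.47×14 + 4.06×39 = 365.57 + 712.8 + 11430.58 + 158.34 = 12667.29
Index = 17168.72 / 12667.29 × 100 = 135.5359

135.54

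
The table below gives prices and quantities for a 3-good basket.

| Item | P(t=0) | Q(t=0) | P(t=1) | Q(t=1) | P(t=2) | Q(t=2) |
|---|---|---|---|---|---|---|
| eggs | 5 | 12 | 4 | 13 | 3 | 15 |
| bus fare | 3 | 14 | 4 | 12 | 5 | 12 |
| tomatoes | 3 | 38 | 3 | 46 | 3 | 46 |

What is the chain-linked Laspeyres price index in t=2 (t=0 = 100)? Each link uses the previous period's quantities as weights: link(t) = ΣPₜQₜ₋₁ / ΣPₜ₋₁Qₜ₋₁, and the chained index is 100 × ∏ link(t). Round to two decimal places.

100.50

Link t=0→t=1:
ΣP(t=1)Q(t=0) = 4×12 + 4×14 + 3×38 = 48 + 56 + 114 = 218
ΣP(t=0)Q(t=0) = 5×12 + 3×14 + 3×38 = 60 + 42 + 114 = 216
link = 218/216 = 1.009259
Link t=1→t=2:
ΣP(t=2)Q(t=1) = 3×13 + 5×12 + 3×46 = 39 + 60 + 138 = 237
ΣP(t=1)Q(t=1) = 4×13 + 4×12 + 3×46 = 52 + 48 + 138 = 238
link = 237/238 = 0.995798
Chained index = 100 × 1.009259 × 0.995798 = 100.5019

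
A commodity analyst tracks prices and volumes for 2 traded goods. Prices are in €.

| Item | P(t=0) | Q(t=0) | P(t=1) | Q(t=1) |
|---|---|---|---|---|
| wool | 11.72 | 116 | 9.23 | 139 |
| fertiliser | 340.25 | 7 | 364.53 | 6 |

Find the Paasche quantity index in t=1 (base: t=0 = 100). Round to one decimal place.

Paasche quantity index uses current-period prices as weights.
ΣP(t=1)·Q(t=1) = 9.23×139 + 364.53×6 = 1282.97 + 2187.18 = 3470.15
ΣP(t=1)·Q(t=0) = 9.23×116 + 364.53×7 = 1070.68 + 2551.71 = 3622.39
Index = 3470.15 / 3622.39 × 100 = 95.7972

95.8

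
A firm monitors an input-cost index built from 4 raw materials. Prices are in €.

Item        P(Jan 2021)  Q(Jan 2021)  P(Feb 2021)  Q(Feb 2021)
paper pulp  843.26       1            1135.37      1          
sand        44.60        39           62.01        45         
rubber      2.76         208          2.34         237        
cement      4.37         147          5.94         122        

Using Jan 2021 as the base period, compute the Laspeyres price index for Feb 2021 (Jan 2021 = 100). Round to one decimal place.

129.3

Laspeyres price index uses base-period quantities as weights.
ΣP(Feb 2021)·Q(Jan 2021) = 1135.37×1 + 62.01×39 + 2.34×208 + 5.94×147 = 1135.37 + 2418.39 + 486.72 + 873.18 = 4913.66
ΣP(Jan 2021)·Q(Jan 2021) = 843.26×1 + 44.60×39 + 2.76×208 + 4.37×147 = 843.26 + 1739.4 + 574.08 + 642.39 = 3799.13
Index = 4913.66 / 3799.13 × 100 = 129.3365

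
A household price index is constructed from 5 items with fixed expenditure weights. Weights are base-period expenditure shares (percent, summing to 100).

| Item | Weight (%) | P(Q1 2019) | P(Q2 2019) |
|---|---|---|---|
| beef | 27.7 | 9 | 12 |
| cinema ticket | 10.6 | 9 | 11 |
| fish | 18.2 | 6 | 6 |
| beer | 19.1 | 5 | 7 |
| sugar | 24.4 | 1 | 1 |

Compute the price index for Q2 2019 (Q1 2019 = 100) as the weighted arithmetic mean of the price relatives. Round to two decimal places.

beef: 27.7 × (12/9) = 27.7 × 1.333333 = 36.9333
cinema ticket: 10.6 × (11/9) = 10.6 × 1.222222 = 12.9556
fish: 18.2 × (6/6) = 18.2 × 1.000000 = 18.2000
beer: 19.1 × (7/5) = 19.1 × 1.400000 = 26.7400
sugar: 24.4 × (1/1) = 24.4 × 1.000000 = 24.4000
Index = Σ wᵢ·(p₁ᵢ/p₀ᵢ) = 36.9333 + 12.9556 + 18.2000 + 26.7400 + 24.4000 = 119.2289

119.23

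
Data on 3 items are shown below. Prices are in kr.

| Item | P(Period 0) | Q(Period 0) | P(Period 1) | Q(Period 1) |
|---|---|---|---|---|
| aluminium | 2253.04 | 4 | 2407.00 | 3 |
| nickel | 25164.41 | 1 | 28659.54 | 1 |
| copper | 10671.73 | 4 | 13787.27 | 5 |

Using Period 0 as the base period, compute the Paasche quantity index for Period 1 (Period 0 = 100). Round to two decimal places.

112.18

Paasche quantity index uses current-period prices as weights.
ΣP(Period 1)·Q(Period 1) = 2407.00×3 + 28659.54×1 + 13787.27×5 = 7221 + 28659.54 + 68936.35 = 104816.89
ΣP(Period 1)·Q(Period 0) = 2407.00×4 + 28659.54×1 + 13787.27×4 = 9628 + 28659.54 + 55149.08 = 93436.62
Index = 104816.89 / 93436.62 × 100 = 112.1797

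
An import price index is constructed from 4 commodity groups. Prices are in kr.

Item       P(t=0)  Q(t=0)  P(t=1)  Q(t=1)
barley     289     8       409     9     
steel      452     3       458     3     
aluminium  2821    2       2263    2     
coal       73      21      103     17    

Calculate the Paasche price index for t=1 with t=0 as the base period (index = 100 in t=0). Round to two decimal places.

104.54

Paasche price index uses current-period quantities as weights.
ΣP(t=1)·Q(t=1) = 409×9 + 458×3 + 2263×2 + 103×17 = 3681 + 1374 + 4526 + 1751 = 11332
ΣP(t=0)·Q(t=1) = 289×9 + 452×3 + 2821×2 + 73×17 = 2601 + 1356 + 5642 + 1241 = 10840
Index = 11332 / 10840 × 100 = 104.5387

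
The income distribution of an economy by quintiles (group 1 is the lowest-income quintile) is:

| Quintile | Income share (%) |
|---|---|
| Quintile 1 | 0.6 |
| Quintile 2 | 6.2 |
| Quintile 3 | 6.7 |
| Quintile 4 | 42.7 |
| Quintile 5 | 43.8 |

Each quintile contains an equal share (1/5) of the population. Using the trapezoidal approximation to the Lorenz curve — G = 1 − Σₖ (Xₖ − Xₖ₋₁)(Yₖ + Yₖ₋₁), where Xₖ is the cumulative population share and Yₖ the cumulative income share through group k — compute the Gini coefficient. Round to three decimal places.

0.492

Cumulative income shares Yₖ: 0.0060, 0.0680, 0.1350, 0.5620, 1.0000
Σ (Xₖ−Xₖ₋₁)(Yₖ+Yₖ₋₁) = (1/5)(0.0060+0.0000) + (1/5)(0.0680+0.0060) + (1/5)(0.1350+0.0680) + (1/5)(0.5620+0.1350) + (1/5)(1.0000+0.5620)
  = 0.0012 + 0.0148 + 0.0406 + 0.1394 + 0.3124 = 0.5084
G = 1 − 0.5084 = 0.4916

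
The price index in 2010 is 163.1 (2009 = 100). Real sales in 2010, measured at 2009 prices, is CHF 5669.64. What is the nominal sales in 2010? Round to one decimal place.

Nominal = Real × (Index/100) = 5669.64 × (163.1/100)
        = 5669.64 × 1.631 = 9247.1828

9247.2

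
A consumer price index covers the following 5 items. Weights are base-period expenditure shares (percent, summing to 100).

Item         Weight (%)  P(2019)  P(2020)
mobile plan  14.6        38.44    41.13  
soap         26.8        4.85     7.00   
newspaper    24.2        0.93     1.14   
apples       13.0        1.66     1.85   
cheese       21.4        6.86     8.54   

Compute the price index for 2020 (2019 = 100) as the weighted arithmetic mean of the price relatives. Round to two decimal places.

mobile plan: 14.6 × (41.13/38.44) = 14.6 × 1.069979 = 15.6217
soap: 26.8 × (7.00/4.85) = 26.8 × 1.443299 = 38.6804
newspaper: 24.2 × (1.14/0.93) = 24.2 × 1.225806 = 29.6645
apples: 13.0 × (1.85/1.66) = 13.0 × 1.114458 = 14.4880
cheese: 21.4 × (8.54/6.86) = 21.4 × 1.244898 = 26.6408
Index = Σ wᵢ·(p₁ᵢ/p₀ᵢ) = 15.6217 + 38.6804 + 29.6645 + 14.4880 + 26.6408 = 125.0954

125.10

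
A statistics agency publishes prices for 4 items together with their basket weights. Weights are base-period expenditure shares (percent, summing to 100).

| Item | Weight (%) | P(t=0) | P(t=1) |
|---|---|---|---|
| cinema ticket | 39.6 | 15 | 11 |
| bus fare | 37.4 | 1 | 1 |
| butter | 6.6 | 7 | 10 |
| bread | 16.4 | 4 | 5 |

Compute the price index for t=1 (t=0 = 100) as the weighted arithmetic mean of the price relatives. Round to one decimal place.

96.4

cinema ticket: 39.6 × (11/15) = 39.6 × 0.733333 = 29.0400
bus fare: 37.4 × (1/1) = 37.4 × 1.000000 = 37.4000
butter: 6.6 × (10/7) = 6.6 × 1.428571 = 9.4286
bread: 16.4 × (5/4) = 16.4 × 1.250000 = 20.5000
Index = Σ wᵢ·(p₁ᵢ/p₀ᵢ) = 29.0400 + 37.4000 + 9.4286 + 20.5000 = 96.3686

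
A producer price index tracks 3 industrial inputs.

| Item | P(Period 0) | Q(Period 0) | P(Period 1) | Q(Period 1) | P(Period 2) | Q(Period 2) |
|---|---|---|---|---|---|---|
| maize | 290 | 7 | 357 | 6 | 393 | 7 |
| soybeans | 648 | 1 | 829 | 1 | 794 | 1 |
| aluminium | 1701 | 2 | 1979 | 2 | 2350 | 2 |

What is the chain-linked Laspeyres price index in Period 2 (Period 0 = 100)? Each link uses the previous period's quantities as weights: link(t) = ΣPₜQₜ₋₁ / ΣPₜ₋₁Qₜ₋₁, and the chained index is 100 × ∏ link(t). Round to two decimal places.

Link Period 0→Period 1:
ΣP(Period 1)Q(Period 0) = 357×7 + 829×1 + 1979×2 = 2499 + 829 + 3958 = 7286
ΣP(Period 0)Q(Period 0) = 290×7 + 648×1 + 1701×2 = 2030 + 648 + 3402 = 6080
link = 7286/6080 = 1.198355
Link Period 1→Period 2:
ΣP(Period 2)Q(Period 1) = 393×6 + 794×1 + 2350×2 = 2358 + 794 + 4700 = 7852
ΣP(Period 1)Q(Period 1) = 357×6 + 829×1 + 1979×2 = 2142 + 829 + 3958 = 6929
link = 7852/6929 = 1.133208
Chained index = 100 × 1.198355 × 1.133208 = 135.7986

135.80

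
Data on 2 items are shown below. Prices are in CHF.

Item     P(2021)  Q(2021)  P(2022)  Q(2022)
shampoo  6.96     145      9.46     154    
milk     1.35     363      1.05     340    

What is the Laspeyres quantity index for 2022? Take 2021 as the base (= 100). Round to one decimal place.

102.1

Laspeyres quantity index uses base-period prices as weights.
ΣP(2021)·Q(2022) = 6.96×154 + 1.35×340 = 1071.84 + 459 = 1530.84
ΣP(2021)·Q(2021) = 6.96×145 + 1.35×363 = 1009.2 + 490.05 = 1499.25
Index = 1530.84 / 1499.25 × 100 = 102.1071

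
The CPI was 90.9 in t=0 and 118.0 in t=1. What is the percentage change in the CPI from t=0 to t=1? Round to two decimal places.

29.81%

Change = (118.0 − 90.9) / 90.9 × 100
       = 27.1 / 90.9 × 100 = 29.8130%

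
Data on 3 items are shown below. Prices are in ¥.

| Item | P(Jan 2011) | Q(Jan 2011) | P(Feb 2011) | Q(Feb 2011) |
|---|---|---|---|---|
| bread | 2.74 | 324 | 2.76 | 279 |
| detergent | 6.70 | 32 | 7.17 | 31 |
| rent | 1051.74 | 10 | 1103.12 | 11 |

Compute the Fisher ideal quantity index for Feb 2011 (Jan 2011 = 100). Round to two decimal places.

Laspeyres component (base-period weights):
ΣP(Jan 2011)Q(Feb 2011) = 2.74×279 + 6.70×31 + 1051.74×11 = 764.46 + 207.7 + 11569.14 = 12541.3
ΣP(Jan 2011)Q(Jan 2011) = 2.74×324 + 6.70×32 + 1051.74×10 = 887.76 + 214.4 + 10517.4 = 11619.56
L = 12541.3 / 11619.56 × 100 = 107.9327
Paasche component (current-period weights):
ΣP(Feb 2011)Q(Feb 2011) = 2.76×279 + 7.17×31 + 1103.12×11 = 770.04 + 222.27 + 12134.32 = 13126.63
ΣP(Feb 2011)Q(Jan 2011) = 2.76×324 + 7.17×32 + 1103.12×10 = 894.24 + 229.44 + 11031.2 = 12154.88
P = 13126.63 / 12154.88 × 100 = 107.9947
Fisher = √(L × P) = √(107.9327 × 107.9947) = 107.9637

107.96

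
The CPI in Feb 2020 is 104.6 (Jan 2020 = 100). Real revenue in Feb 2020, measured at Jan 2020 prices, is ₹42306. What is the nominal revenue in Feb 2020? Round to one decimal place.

Nominal = Real × (Index/100) = 42306 × (104.6/100)
        = 42306 × 1.046 = 44252.0760

44252.1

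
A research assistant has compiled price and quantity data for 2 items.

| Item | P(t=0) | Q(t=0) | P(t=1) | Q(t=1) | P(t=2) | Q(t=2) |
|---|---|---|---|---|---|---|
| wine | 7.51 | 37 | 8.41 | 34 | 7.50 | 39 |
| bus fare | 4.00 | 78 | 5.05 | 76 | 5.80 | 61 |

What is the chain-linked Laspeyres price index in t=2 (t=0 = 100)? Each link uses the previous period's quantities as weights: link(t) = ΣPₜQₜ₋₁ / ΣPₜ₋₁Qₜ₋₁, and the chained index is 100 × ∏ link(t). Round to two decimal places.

124.18

Link t=0→t=1:
ΣP(t=1)Q(t=0) = 8.41×37 + 5.05×78 = 311.17 + 393.9 = 705.07
ΣP(t=0)Q(t=0) = 7.51×37 + 4.00×78 = 277.87 + 312 = 589.87
link = 705.07/589.87 = 1.195297
Link t=1→t=2:
ΣP(t=2)Q(t=1) = 7.50×34 + 5.80×76 = 255 + 440.8 = 695.8
ΣP(t=1)Q(t=1) = 8.41×34 + 5.05×76 = 285.94 + 383.8 = 669.74
link = 695.8/669.74 = 1.038911
Chained index = 100 × 1.195297 × 1.038911 = 124.1807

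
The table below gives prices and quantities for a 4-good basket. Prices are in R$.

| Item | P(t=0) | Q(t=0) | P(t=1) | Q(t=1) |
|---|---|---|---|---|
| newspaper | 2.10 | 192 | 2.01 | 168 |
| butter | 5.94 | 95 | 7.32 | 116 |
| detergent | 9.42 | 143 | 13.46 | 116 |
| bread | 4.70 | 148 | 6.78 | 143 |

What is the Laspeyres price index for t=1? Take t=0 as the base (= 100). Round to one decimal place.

Laspeyres price index uses base-period quantities as weights.
ΣP(t=1)·Q(t=0) = 2.01×192 + 7.32×95 + 13.46×143 + 6.78×148 = 385.92 + 695.4 + 1924.78 + 1003.44 = 4009.54
ΣP(t=0)·Q(t=0) = 2.10×192 + 5.94×95 + 9.42×143 + 4.70×148 = 403.2 + 564.3 + 1347.06 + 695.6 = 3010.16
Index = 4009.54 / 3010.16 × 100 = 133.2002

133.2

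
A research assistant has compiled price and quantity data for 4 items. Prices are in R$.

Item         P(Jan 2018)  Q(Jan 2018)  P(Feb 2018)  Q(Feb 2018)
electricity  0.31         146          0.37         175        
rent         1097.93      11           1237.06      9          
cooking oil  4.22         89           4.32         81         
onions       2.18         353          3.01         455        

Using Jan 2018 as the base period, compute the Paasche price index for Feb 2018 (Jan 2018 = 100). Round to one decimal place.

Paasche price index uses current-period quantities as weights.
ΣP(Feb 2018)·Q(Feb 2018) = 0.37×175 + 1237.06×9 + 4.32×81 + 3.01×455 = 64.75 + 11133.54 + 349.92 + 1369.55 = 12917.76
ΣP(Jan 2018)·Q(Feb 2018) = 0.31×175 + 1097.93×9 + 4.22×81 + 2.18×455 = 54.25 + 9881.37 + 341.82 + 991.9 = 11269.34
Index = 12917.76 / 11269.34 × 100 = 114.6275

114.6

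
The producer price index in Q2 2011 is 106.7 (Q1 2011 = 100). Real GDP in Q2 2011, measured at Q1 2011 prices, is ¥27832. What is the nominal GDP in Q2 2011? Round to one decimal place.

Nominal = Real × (Index/100) = 27832 × (106.7/100)
        = 27832 × 1.067 = 29696.7440

29696.7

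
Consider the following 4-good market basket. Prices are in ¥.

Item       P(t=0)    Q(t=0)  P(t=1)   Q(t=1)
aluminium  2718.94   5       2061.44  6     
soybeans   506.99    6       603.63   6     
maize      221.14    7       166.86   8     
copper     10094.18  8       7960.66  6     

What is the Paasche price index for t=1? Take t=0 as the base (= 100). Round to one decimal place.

79.7

Paasche price index uses current-period quantities as weights.
ΣP(t=1)·Q(t=1) = 2061.44×6 + 603.63×6 + 166.86×8 + 7960.66×6 = 12368.64 + 3621.78 + 1334.88 + 47763.96 = 65089.26
ΣP(t=0)·Q(t=1) = 2718.94×6 + 506.99×6 + 221.14×8 + 10094.18×6 = 16313.64 + 3041.94 + 1769.12 + 60565.08 = 81689.78
Index = 65089.26 / 81689.78 × 100 = 79.6786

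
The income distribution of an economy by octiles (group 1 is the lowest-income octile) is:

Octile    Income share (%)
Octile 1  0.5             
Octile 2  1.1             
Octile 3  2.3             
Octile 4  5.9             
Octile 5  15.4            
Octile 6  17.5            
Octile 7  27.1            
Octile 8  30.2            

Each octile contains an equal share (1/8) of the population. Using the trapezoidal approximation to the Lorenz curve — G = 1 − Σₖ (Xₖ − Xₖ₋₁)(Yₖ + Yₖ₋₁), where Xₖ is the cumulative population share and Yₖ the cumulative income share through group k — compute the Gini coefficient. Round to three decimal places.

Cumulative income shares Yₖ: 0.0050, 0.0160, 0.0390, 0.0980, 0.2520, 0.4270, 0.6980, 1.0000
Σ (Xₖ−Xₖ₋₁)(Yₖ+Yₖ₋₁) = (1/8)(0.0050+0.0000) + (1/8)(0.0160+0.0050) + (1/8)(0.0390+0.0160) + (1/8)(0.0980+0.0390) + (1/8)(0.2520+0.0980) + (1/8)(0.4270+0.2520) + (1/8)(0.6980+0.4270) + (1/8)(1.0000+0.6980)
  = 0.0006 + 0.0026 + 0.0069 + 0.0171 + 0.0437 + 0.0849 + 0.1406 + 0.2122 = 0.5088
G = 1 − 0.5088 = 0.4912

0.491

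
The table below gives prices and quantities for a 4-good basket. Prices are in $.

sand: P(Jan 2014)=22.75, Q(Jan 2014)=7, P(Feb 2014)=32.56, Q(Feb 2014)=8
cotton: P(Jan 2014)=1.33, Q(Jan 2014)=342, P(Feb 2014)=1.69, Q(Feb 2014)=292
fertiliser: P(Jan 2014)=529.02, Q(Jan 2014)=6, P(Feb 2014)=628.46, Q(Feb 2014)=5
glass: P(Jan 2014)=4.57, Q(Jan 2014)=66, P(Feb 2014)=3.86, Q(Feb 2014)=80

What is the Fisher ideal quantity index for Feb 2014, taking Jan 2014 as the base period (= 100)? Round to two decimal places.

Laspeyres component (base-period weights):
ΣP(Jan 2014)Q(Feb 2014) = 22.75×8 + 1.33×292 + 529.02×5 + 4.57×80 = 182 + 388.36 + 2645.1 + 365.6 = 3581.06
ΣP(Jan 2014)Q(Jan 2014) = 22.75×7 + 1.33×342 + 529.02×6 + 4.57×66 = 159.25 + 454.86 + 3174.12 + 301.62 = 4089.85
L = 3581.06 / 4089.85 × 100 = 87.5597
Paasche component (current-period weights):
ΣP(Feb 2014)Q(Feb 2014) = 32.56×8 + 1.69×292 + 628.46×5 + 3.86×80 = 260.48 + 493.48 + 3142.3 + 308.8 = 4205.06
ΣP(Feb 2014)Q(Jan 2014) = 32.56×7 + 1.69×342 + 628.46×6 + 3.86×66 = 227.92 + 577.98 + 3770.76 + 254.76 = 4831.42
P = 4205.06 / 4831.42 × 100 = 87.0357
Fisher = √(L × P) = √(87.5597 × 87.0357) = 87.2973

87.30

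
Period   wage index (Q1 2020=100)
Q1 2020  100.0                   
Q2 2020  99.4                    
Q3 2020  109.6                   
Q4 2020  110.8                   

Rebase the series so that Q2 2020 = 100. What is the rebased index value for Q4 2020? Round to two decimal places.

Rebased(Q4 2020) = 110.8 / 99.4 × 100 = 111.4688

111.47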